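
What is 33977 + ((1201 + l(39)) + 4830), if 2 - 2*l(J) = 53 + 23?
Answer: 39971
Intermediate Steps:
l(J) = -37 (l(J) = 1 - (53 + 23)/2 = 1 - ½*76 = 1 - 38 = -37)
33977 + ((1201 + l(39)) + 4830) = 33977 + ((1201 - 37) + 4830) = 33977 + (1164 + 4830) = 33977 + 5994 = 39971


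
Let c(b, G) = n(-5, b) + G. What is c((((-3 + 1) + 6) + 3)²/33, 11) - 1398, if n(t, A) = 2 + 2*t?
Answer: -1395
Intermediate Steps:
c(b, G) = -8 + G (c(b, G) = (2 + 2*(-5)) + G = (2 - 10) + G = -8 + G)
c((((-3 + 1) + 6) + 3)²/33, 11) - 1398 = (-8 + 11) - 1398 = 3 - 1398 = -1395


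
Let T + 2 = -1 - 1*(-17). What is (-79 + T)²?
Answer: 4225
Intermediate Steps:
T = 14 (T = -2 + (-1 - 1*(-17)) = -2 + (-1 + 17) = -2 + 16 = 14)
(-79 + T)² = (-79 + 14)² = (-65)² = 4225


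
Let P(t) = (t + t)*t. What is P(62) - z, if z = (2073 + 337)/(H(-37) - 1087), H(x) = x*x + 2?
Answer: 1090491/142 ≈ 7679.5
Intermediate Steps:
H(x) = 2 + x² (H(x) = x² + 2 = 2 + x²)
P(t) = 2*t² (P(t) = (2*t)*t = 2*t²)
z = 1205/142 (z = (2073 + 337)/((2 + (-37)²) - 1087) = 2410/((2 + 1369) - 1087) = 2410/(1371 - 1087) = 2410/284 = 2410*(1/284) = 1205/142 ≈ 8.4859)
P(62) - z = 2*62² - 1*1205/142 = 2*3844 - 1205/142 = 7688 - 1205/142 = 1090491/142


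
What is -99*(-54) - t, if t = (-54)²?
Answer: 2430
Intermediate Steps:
t = 2916
-99*(-54) - t = -99*(-54) - 1*2916 = 5346 - 2916 = 2430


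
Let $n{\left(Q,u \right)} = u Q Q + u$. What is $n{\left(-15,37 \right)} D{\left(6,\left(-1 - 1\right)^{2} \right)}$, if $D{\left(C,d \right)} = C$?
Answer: $50172$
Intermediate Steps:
$n{\left(Q,u \right)} = u + u Q^{2}$ ($n{\left(Q,u \right)} = Q u Q + u = u Q^{2} + u = u + u Q^{2}$)
$n{\left(-15,37 \right)} D{\left(6,\left(-1 - 1\right)^{2} \right)} = 37 \left(1 + \left(-15\right)^{2}\right) 6 = 37 \left(1 + 225\right) 6 = 37 \cdot 226 \cdot 6 = 8362 \cdot 6 = 50172$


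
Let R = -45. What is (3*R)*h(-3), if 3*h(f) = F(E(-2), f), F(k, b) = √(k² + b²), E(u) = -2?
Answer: -45*√13 ≈ -162.25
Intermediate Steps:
F(k, b) = √(b² + k²)
h(f) = √(4 + f²)/3 (h(f) = √(f² + (-2)²)/3 = √(f² + 4)/3 = √(4 + f²)/3)
(3*R)*h(-3) = (3*(-45))*(√(4 + (-3)²)/3) = -45*√(4 + 9) = -45*√13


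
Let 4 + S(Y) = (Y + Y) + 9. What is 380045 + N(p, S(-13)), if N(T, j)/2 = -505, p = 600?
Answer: 379035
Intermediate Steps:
S(Y) = 5 + 2*Y (S(Y) = -4 + ((Y + Y) + 9) = -4 + (2*Y + 9) = -4 + (9 + 2*Y) = 5 + 2*Y)
N(T, j) = -1010 (N(T, j) = 2*(-505) = -1010)
380045 + N(p, S(-13)) = 380045 - 1010 = 379035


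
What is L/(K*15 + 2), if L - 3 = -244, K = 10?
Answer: -241/152 ≈ -1.5855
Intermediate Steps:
L = -241 (L = 3 - 244 = -241)
L/(K*15 + 2) = -241/(10*15 + 2) = -241/(150 + 2) = -241/152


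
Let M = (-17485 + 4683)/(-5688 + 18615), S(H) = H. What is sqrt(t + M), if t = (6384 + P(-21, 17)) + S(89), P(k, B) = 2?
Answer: sqrt(1081854463821)/12927 ≈ 80.461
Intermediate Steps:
M = -12802/12927 ≈ -0.99033
t = 6475 (t = (6384 + 2) + 89 = 6386 + 89 = 6475)
sqrt(t + M) = sqrt(6475 - 12802/12927) = sqrt(83689523/12927) = sqrt(1081854463821)/12927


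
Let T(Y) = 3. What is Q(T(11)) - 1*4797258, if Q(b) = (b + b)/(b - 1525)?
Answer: -3650713341/761 ≈ -4.7973e+6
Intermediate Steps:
Q(b) = 2*b/(-1525 + b) (Q(b) = (2*b)/(-1525 + b) = 2*b/(-1525 + b))
Q(T(11)) - 1*4797258 = 2*3/(-1525 + 3) - 1*4797258 = 2*3/(-1522) - 4797258 = 2*3*(-1/1522) - 4797258 = -3/761 - 4797258 = -3650713341/761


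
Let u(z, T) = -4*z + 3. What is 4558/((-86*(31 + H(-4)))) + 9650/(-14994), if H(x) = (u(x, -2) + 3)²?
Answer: -2882216/3860955 ≈ -0.74650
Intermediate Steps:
u(z, T) = 3 - 4*z
H(x) = (6 - 4*x)² (H(x) = ((3 - 4*x) + 3)² = (6 - 4*x)²)
4558/((-86*(31 + H(-4)))) + 9650/(-14994) = 4558/((-86*(31 + 4*(-3 + 2*(-4))²))) + 9650/(-14994) = 4558/((-86*(31 + 4*(-3 - 8)²))) + 9650*(-1/14994) = 4558/((-86*(31 + 4*(-11)²))) - 4825/7497 = 4558/((-86*(31 + 4*121))) - 4825/7497 = 4558/((-86*(31 + 484))) - 4825/7497 = 4558/((-86*515)) - 4825/7497 = 4558/(-44290) - 4825/7497 = 4558*(-1/44290) - 4825/7497 = -53/515 - 4825/7497 = -2882216/3860955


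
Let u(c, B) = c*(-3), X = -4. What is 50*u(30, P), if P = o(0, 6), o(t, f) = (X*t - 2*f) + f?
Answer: -4500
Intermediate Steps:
o(t, f) = -f - 4*t (o(t, f) = (-4*t - 2*f) + f = -f - 4*t)
P = -6 (P = -1*6 - 4*0 = -6 + 0 = -6)
u(c, B) = -3*c
50*u(30, P) = 50*(-3*30) = 50*(-90) = -4500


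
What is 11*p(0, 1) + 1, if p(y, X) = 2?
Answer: 23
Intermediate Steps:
11*p(0, 1) + 1 = 11*2 + 1 = 22 + 1 = 23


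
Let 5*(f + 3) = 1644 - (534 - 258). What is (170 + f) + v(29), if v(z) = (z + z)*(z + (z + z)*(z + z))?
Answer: 986173/5 ≈ 1.9723e+5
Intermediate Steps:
v(z) = 2*z*(z + 4*z²) (v(z) = (2*z)*(z + (2*z)*(2*z)) = (2*z)*(z + 4*z²) = 2*z*(z + 4*z²))
f = 1353/5 (f = -3 + (1644 - (534 - 258))/5 = -3 + (1644 - 1*276)/5 = -3 + (1644 - 276)/5 = -3 + (⅕)*1368 = -3 + 1368/5 = 1353/5 ≈ 270.60)
(170 + f) + v(29) = (170 + 1353/5) + 29²*(2 + 8*29) = 2203/5 + 841*(2 + 232) = 2203/5 + 841*234 = 2203/5 + 196794 = 986173/5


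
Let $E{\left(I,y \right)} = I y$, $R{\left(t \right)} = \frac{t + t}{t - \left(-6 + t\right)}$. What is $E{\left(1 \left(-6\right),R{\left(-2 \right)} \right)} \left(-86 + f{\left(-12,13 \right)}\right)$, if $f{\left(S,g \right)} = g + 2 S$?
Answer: $-388$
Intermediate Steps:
$R{\left(t \right)} = \frac{t}{3}$ ($R{\left(t \right)} = \frac{2 t}{6} = 2 t \frac{1}{6} = \frac{t}{3}$)
$E{\left(1 \left(-6\right),R{\left(-2 \right)} \right)} \left(-86 + f{\left(-12,13 \right)}\right) = 1 \left(-6\right) \frac{1}{3} \left(-2\right) \left(-86 + \left(13 + 2 \left(-12\right)\right)\right) = \left(-6\right) \left(- \frac{2}{3}\right) \left(-86 + \left(13 - 24\right)\right) = 4 \left(-86 - 11\right) = 4 \left(-97\right) = -388$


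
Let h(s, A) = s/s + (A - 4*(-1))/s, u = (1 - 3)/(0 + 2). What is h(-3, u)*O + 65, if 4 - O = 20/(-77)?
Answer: 65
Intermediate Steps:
u = -1 (u = -2/2 = -2*1/2 = -1)
O = 328/77 (O = 4 - 20/(-77) = 4 - 20*(-1)/77 = 4 - 1*(-20/77) = 4 + 20/77 = 328/77 ≈ 4.2597)
h(s, A) = 1 + (4 + A)/s (h(s, A) = 1 + (A + 4)/s = 1 + (4 + A)/s)
h(-3, u)*O + 65 = ((4 - 1 - 3)/(-3))*(328/77) + 65 = -1/3*0*(328/77) + 65 = 0*(328/77) + 65 = 0 + 65 = 65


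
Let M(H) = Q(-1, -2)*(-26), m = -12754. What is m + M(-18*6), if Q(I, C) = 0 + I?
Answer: -12728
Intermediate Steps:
Q(I, C) = I
M(H) = 26 (M(H) = -1*(-26) = 26)
m + M(-18*6) = -12754 + 26 = -12728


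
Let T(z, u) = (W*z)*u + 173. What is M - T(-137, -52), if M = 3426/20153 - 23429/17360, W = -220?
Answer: 78323071324469/49979440 ≈ 1.5671e+6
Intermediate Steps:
T(z, u) = 173 - 220*u*z (T(z, u) = (-220*z)*u + 173 = -220*u*z + 173 = 173 - 220*u*z)
M = -58955611/49979440 (M = 3426*(1/20153) - 23429*1/17360 = 3426/20153 - 3347/2480 = -58955611/49979440 ≈ -1.1796)
M - T(-137, -52) = -58955611/49979440 - (173 - 220*(-52)*(-137)) = -58955611/49979440 - (173 - 1567280) = -58955611/49979440 - 1*(-1567107) = -58955611/49979440 + 1567107 = 78323071324469/49979440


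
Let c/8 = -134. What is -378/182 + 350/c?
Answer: -16747/6968 ≈ -2.4034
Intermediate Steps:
c = -1072 (c = 8*(-134) = -1072)
-378/182 + 350/c = -378/182 + 350/(-1072) = -378*1/182 + 350*(-1/1072) = -27/13 - 175/536 = -16747/6968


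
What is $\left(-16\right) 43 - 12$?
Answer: $-700$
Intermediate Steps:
$\left(-16\right) 43 - 12 = -688 - 12 = -700$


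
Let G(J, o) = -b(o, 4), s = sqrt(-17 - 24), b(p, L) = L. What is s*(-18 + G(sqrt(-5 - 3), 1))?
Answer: -22*I*sqrt(41) ≈ -140.87*I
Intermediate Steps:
s = I*sqrt(41) (s = sqrt(-41) = I*sqrt(41) ≈ 6.4031*I)
G(J, o) = -4 (G(J, o) = -1*4 = -4)
s*(-18 + G(sqrt(-5 - 3), 1)) = (I*sqrt(41))*(-18 - 4) = (I*sqrt(41))*(-22) = -22*I*sqrt(41)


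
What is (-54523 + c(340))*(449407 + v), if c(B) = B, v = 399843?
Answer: -46014912750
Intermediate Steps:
(-54523 + c(340))*(449407 + v) = (-54523 + 340)*(449407 + 399843) = -54183*849250 = -46014912750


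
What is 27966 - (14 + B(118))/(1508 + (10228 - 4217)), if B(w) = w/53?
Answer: 11144645902/398507 ≈ 27966.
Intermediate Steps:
B(w) = w/53 (B(w) = w*(1/53) = w/53)
27966 - (14 + B(118))/(1508 + (10228 - 4217)) = 27966 - (14 + (1/53)*118)/(1508 + (10228 - 4217)) = 27966 - (14 + 118/53)/(1508 + 6011) = 27966 - 860/(53*7519) = 27966 - 1*860/398507 = 27966 - 860/398507 = 11144645902/398507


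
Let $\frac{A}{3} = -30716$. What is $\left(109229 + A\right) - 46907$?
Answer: $-29826$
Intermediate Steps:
$A = -92148$ ($A = 3 \left(-30716\right) = -92148$)
$\left(109229 + A\right) - 46907 = \left(109229 - 92148\right) - 46907 = 17081 - 46907 = -29826$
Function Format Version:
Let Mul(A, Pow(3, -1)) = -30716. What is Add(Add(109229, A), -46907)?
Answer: -29826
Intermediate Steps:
A = -92148 (A = Mul(3, -30716) = -92148)
Add(Add(109229, A), -46907) = Add(Add(109229, -92148), -46907) = Add(17081, -46907) = -29826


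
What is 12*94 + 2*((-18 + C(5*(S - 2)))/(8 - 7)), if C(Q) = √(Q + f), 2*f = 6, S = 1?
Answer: 1092 + 2*I*√2 ≈ 1092.0 + 2.8284*I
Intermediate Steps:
f = 3 (f = (½)*6 = 3)
C(Q) = √(3 + Q) (C(Q) = √(Q + 3) = √(3 + Q))
12*94 + 2*((-18 + C(5*(S - 2)))/(8 - 7)) = 12*94 + 2*((-18 + √(3 + 5*(1 - 2)))/(8 - 7)) = 1128 + 2*((-18 + √(3 + 5*(-1)))/1) = 1128 + 2*((-18 + √(3 - 5))*1) = 1128 + 2*((-18 + √(-2))*1) = 1128 + 2*((-18 + I*√2)*1) = 1128 + 2*(-18 + I*√2) = 1128 + (-36 + 2*I*√2) = 1092 + 2*I*√2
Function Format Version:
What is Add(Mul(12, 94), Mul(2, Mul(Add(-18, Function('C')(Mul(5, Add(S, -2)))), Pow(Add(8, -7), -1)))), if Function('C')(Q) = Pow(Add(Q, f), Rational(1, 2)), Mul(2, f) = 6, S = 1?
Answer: Add(1092, Mul(2, I, Pow(2, Rational(1, 2)))) ≈ Add(1092.0, Mul(2.8284, I))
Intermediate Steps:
f = 3 (f = Mul(Rational(1, 2), 6) = 3)
Function('C')(Q) = Pow(Add(3, Q), Rational(1, 2)) (Function('C')(Q) = Pow(Add(Q, 3), Rational(1, 2)) = Pow(Add(3, Q), Rational(1, 2)))
Add(Mul(12, 94), Mul(2, Mul(Add(-18, Function('C')(Mul(5, Add(S, -2)))), Pow(Add(8, -7), -1)))) = Add(Mul(12, 94), Mul(2, Mul(Add(-18, Pow(Add(3, Mul(5, Add(1, -2))), Rational(1, 2))), Pow(Add(8, -7), -1)))) = Add(1128, Mul(2, Mul(Add(-18, Pow(Add(3, Mul(5, -1)), Rational(1, 2))), Pow(1, -1)))) = Add(1128, Mul(2, Mul(Add(-18, Pow(Add(3, -5), Rational(1, 2))), 1))) = Add(1128, Mul(2, Mul(Add(-18, Pow(-2, Rational(1, 2))), 1))) = Add(1128, Mul(2, Mul(Add(-18, Mul(I, Pow(2, Rational(1, 2)))), 1))) = Add(1128, Mul(2, Add(-18, Mul(I, Pow(2, Rational(1, 2)))))) = Add(1128, Add(-36, Mul(2, I, Pow(2, Rational(1, 2))))) = Add(1092, Mul(2, I, Pow(2, Rational(1, 2))))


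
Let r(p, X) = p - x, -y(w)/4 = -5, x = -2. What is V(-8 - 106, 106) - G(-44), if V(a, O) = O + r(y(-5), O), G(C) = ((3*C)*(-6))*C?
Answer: 34976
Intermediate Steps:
y(w) = 20 (y(w) = -4*(-5) = 20)
r(p, X) = 2 + p (r(p, X) = p - 1*(-2) = p + 2 = 2 + p)
G(C) = -18*C² (G(C) = (-18*C)*C = -18*C²)
V(a, O) = 22 + O (V(a, O) = O + (2 + 20) = O + 22 = 22 + O)
V(-8 - 106, 106) - G(-44) = (22 + 106) - (-18)*(-44)² = 128 - (-18)*1936 = 128 - 1*(-34848) = 128 + 34848 = 34976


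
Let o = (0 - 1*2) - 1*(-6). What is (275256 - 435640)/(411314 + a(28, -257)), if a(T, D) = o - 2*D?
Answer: -20048/51479 ≈ -0.38944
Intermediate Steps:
o = 4 (o = (0 - 2) + 6 = -2 + 6 = 4)
a(T, D) = 4 - 2*D
(275256 - 435640)/(411314 + a(28, -257)) = (275256 - 435640)/(411314 + (4 - 2*(-257))) = -160384/(411314 + (4 + 514)) = -160384/(411314 + 518) = -160384/411832 = -160384*1/411832 = -20048/51479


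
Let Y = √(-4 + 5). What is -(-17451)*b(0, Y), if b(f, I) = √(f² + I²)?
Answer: 17451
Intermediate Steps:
Y = 1 (Y = √1 = 1)
b(f, I) = √(I² + f²)
-(-17451)*b(0, Y) = -(-17451)*√(1² + 0²) = -(-17451)*√(1 + 0) = -(-17451)*√1 = -(-17451) = -2493*(-7) = 17451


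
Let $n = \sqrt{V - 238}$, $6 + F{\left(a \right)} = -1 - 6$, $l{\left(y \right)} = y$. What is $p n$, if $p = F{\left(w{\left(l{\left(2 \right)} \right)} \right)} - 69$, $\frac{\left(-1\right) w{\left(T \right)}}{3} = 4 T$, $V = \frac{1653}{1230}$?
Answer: $- \frac{3 i \sqrt{4420210}}{5} \approx - 1261.5 i$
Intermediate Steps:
$V = \frac{551}{410}$ ($V = 1653 \cdot \frac{1}{1230} = \frac{551}{410} \approx 1.3439$)
$w{\left(T \right)} = - 12 T$ ($w{\left(T \right)} = - 3 \cdot 4 T = - 12 T$)
$F{\left(a \right)} = -13$ ($F{\left(a \right)} = -6 - 7 = -13$)
$n = \frac{3 i \sqrt{4420210}}{410}$ ($n = \sqrt{\frac{551}{410} - 238} = \sqrt{- \frac{97029}{410}} = \frac{3 i \sqrt{4420210}}{410} \approx 15.384 i$)
$p = -82$ ($p = -13 - 69 = -82$)
$p n = - 82 \frac{3 i \sqrt{4420210}}{410} = - \frac{3 i \sqrt{4420210}}{5}$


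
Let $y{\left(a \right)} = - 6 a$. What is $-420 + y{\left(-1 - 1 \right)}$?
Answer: $-408$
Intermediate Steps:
$-420 + y{\left(-1 - 1 \right)} = -420 - 6 \left(-1 - 1\right) = -420 - -12 = -420 + 12 = -408$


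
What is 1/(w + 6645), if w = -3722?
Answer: 1/2923 ≈ 0.00034211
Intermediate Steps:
1/(w + 6645) = 1/(-3722 + 6645) = 1/2923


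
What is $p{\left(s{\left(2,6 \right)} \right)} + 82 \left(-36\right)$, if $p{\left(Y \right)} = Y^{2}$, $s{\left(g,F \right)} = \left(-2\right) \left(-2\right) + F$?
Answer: $-2852$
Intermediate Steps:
$s{\left(g,F \right)} = 4 + F$
$p{\left(s{\left(2,6 \right)} \right)} + 82 \left(-36\right) = \left(4 + 6\right)^{2} + 82 \left(-36\right) = 10^{2} - 2952 = 100 - 2952 = -2852$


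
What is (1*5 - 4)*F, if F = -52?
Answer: -52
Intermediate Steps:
(1*5 - 4)*F = (1*5 - 4)*(-52) = (5 - 4)*(-52) = 1*(-52) = -52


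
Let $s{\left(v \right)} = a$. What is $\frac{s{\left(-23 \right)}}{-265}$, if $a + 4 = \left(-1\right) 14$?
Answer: $\frac{18}{265} \approx 0.067924$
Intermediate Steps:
$a = -18$ ($a = -4 - 14 = -18$)
$s{\left(v \right)} = -18$
$\frac{s{\left(-23 \right)}}{-265} = - \frac{18}{-265} = \left(-18\right) \left(- \frac{1}{265}\right) = \frac{18}{265}$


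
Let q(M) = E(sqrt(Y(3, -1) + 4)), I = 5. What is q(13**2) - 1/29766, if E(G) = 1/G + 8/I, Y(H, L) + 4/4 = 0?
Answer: 238123/148830 + sqrt(3)/3 ≈ 2.1773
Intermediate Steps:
Y(H, L) = -1 (Y(H, L) = -1 + 0 = -1)
E(G) = 8/5 + 1/G (E(G) = 1/G + 8/5 = 8/5 + 1/G)
q(M) = 8/5 + sqrt(3)/3 (q(M) = 8/5 + 1/(sqrt(-1 + 4)) = 8/5 + 1/(sqrt(3)) = 8/5 + sqrt(3)/3)
q(13**2) - 1/29766 = (8/5 + sqrt(3)/3) - 1/29766 = 238123/148830 + sqrt(3)/3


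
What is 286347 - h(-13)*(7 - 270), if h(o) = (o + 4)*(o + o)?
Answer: 347889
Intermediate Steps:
h(o) = 2*o*(4 + o) (h(o) = (4 + o)*(2*o) = 2*o*(4 + o))
286347 - h(-13)*(7 - 270) = 286347 - 2*(-13)*(4 - 13)*(7 - 270) = 286347 - 2*(-13)*(-9)*(-263) = 286347 - 234*(-263) = 286347 - 1*(-61542) = 286347 + 61542 = 347889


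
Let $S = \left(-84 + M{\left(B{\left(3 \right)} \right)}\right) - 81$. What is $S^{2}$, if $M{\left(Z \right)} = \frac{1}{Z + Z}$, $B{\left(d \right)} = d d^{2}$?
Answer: $\frac{79370281}{2916} \approx 27219.0$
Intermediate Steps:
$B{\left(d \right)} = d^{3}$
$M{\left(Z \right)} = \frac{1}{2 Z}$
$S = - \frac{8909}{54}$ ($S = \left(-84 + \frac{1}{2 \cdot 3^{3}}\right) - 81 = \left(-84 + \frac{1}{2 \cdot 27}\right) - 81 = \left(-84 + \frac{1}{2} \cdot \frac{1}{27}\right) - 81 = \left(-84 + \frac{1}{54}\right) - 81 = - \frac{4535}{54} - 81 = - \frac{8909}{54} \approx -164.98$)
$S^{2} = \left(- \frac{8909}{54}\right)^{2} = \frac{79370281}{2916}$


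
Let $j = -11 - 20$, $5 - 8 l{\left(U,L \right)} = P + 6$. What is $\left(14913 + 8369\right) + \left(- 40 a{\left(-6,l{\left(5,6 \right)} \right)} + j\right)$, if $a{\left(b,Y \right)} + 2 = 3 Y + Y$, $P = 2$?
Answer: $23391$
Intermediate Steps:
$l{\left(U,L \right)} = - \frac{3}{8}$ ($l{\left(U,L \right)} = \frac{5}{8} - \frac{2 + 6}{8} = \frac{5}{8} - 1 = - \frac{3}{8}$)
$j = -31$
$a{\left(b,Y \right)} = -2 + 4 Y$ ($a{\left(b,Y \right)} = -2 + \left(3 Y + Y\right) = -2 + 4 Y$)
$\left(14913 + 8369\right) + \left(- 40 a{\left(-6,l{\left(5,6 \right)} \right)} + j\right) = \left(14913 + 8369\right) - \left(31 + 40 \left(-2 + 4 \left(- \frac{3}{8}\right)\right)\right) = 23282 - \left(31 + 40 \left(-2 - \frac{3}{2}\right)\right) = 23282 - -109 = 23282 + \left(140 - 31\right) = 23282 + 109 = 23391$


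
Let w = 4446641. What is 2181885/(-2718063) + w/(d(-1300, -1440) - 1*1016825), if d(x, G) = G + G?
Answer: -4770376473436/923874143805 ≈ -5.1635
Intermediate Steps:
d(x, G) = 2*G
2181885/(-2718063) + w/(d(-1300, -1440) - 1*1016825) = 2181885/(-2718063) + 4446641/(2*(-1440) - 1*1016825) = 2181885*(-1/2718063) + 4446641/(-2880 - 1016825) = -727295/906021 + 4446641/(-1019705) = -727295/906021 + 4446641*(-1/1019705) = -727295/906021 - 4446641/1019705 = -4770376473436/923874143805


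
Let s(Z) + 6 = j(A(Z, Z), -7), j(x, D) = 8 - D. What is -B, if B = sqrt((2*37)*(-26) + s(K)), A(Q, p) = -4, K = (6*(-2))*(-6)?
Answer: -I*sqrt(1915) ≈ -43.761*I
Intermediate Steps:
K = 72 (K = -12*(-6) = 72)
s(Z) = 9 (s(Z) = -6 + (8 - 1*(-7)) = -6 + (8 + 7) = -6 + 15 = 9)
B = I*sqrt(1915) (B = sqrt((2*37)*(-26) + 9) = sqrt(74*(-26) + 9) = sqrt(-1924 + 9) = sqrt(-1915) = I*sqrt(1915) ≈ 43.761*I)
-B = -I*sqrt(1915)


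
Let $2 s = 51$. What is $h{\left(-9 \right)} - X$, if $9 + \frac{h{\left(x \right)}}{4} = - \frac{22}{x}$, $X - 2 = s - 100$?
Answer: $\frac{833}{18} \approx 46.278$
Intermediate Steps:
$s = \frac{51}{2}$ ($s = \frac{1}{2} \cdot 51 = \frac{51}{2} \approx 25.5$)
$X = - \frac{145}{2}$ ($X = 2 + \left(\frac{51}{2} - 100\right) = 2 - \frac{149}{2} = - \frac{145}{2} \approx -72.5$)
$h{\left(x \right)} = -36 - \frac{88}{x}$ ($h{\left(x \right)} = -36 + 4 \left(- \frac{22}{x}\right) = -36 - \frac{88}{x}$)
$h{\left(-9 \right)} - X = \left(-36 - \frac{88}{-9}\right) - - \frac{145}{2} = \left(-36 - - \frac{88}{9}\right) + \frac{145}{2} = \left(-36 + \frac{88}{9}\right) + \frac{145}{2} = - \frac{236}{9} + \frac{145}{2} = \frac{833}{18}$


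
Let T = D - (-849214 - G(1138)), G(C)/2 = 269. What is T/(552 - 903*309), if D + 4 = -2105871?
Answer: 1256123/278475 ≈ 4.5107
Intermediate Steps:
D = -2105875 (D = -4 - 2105871 = -2105875)
G(C) = 538 (G(C) = 2*269 = 538)
T = -1256123 (T = -2105875 - (-849214 - 1*538) = -2105875 - (-849214 - 538) = -2105875 - 1*(-849752) = -2105875 + 849752 = -1256123)
T/(552 - 903*309) = -1256123/(552 - 903*309) = -1256123/(552 - 279027) = -1256123/(-278475) = -1256123*(-1/278475) = 1256123/278475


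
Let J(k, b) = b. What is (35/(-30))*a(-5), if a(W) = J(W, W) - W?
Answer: 0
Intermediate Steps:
a(W) = 0 (a(W) = W - W = 0)
(35/(-30))*a(-5) = (35/(-30))*0 = -1/30*35*0 = -7/6*0 = 0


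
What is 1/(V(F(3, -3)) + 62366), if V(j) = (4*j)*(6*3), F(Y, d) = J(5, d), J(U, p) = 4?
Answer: 1/62654 ≈ 1.5961e-5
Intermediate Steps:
F(Y, d) = 4
V(j) = 72*j (V(j) = (4*j)*18 = 72*j)
1/(V(F(3, -3)) + 62366) = 1/(72*4 + 62366) = 1/(288 + 62366) = 1/62654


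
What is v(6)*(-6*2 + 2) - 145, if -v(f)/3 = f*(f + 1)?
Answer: 1115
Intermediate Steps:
v(f) = -3*f*(1 + f) (v(f) = -3*f*(f + 1) = -3*f*(1 + f))
v(6)*(-6*2 + 2) - 145 = (-3*6*(1 + 6))*(-6*2 + 2) - 145 = (-3*6*7)*(-12 + 2) - 145 = -126*(-10) - 145 = 1260 - 145 = 1115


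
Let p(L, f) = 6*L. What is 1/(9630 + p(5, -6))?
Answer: 1/9660 ≈ 0.00010352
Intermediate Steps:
1/(9630 + p(5, -6)) = 1/(9630 + 6*5) = 1/(9630 + 30) = 1/9660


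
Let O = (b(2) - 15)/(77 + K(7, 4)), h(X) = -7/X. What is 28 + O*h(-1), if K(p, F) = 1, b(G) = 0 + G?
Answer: 161/6 ≈ 26.833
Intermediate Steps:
b(G) = G
O = -1/6 (O = (2 - 15)/(77 + 1) = -13/78 = -13*1/78 = -1/6 ≈ -0.16667)
28 + O*h(-1) = 28 - (-7)/(6*(-1)) = 28 - (-7)*(-1)/6 = 28 - 1/6*7 = 28 - 7/6 = 161/6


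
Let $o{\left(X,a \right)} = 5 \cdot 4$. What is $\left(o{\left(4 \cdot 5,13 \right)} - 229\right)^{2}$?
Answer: $43681$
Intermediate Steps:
$o{\left(X,a \right)} = 20$
$\left(o{\left(4 \cdot 5,13 \right)} - 229\right)^{2} = \left(20 - 229\right)^{2} = \left(-209\right)^{2} = 43681$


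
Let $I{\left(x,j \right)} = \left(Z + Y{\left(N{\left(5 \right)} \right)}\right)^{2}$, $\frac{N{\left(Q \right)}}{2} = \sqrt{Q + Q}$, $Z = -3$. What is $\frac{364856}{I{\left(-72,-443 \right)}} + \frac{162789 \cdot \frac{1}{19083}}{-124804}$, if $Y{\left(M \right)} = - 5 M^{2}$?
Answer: $\frac{289649004468897}{32714928556996} \approx 8.8537$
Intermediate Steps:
$N{\left(Q \right)} = 2 \sqrt{2} \sqrt{Q}$ ($N{\left(Q \right)} = 2 \sqrt{Q + Q} = 2 \sqrt{2 Q} = 2 \sqrt{2} \sqrt{Q}$)
$I{\left(x,j \right)} = 41209$ ($I{\left(x,j \right)} = \left(-3 - 5 \left(2 \sqrt{2} \sqrt{5}\right)^{2}\right)^{2} = \left(-3 - 5 \left(2 \sqrt{10}\right)^{2}\right)^{2} = \left(-3 - 200\right)^{2} = \left(-203\right)^{2} = 41209$)
$\frac{364856}{I{\left(-72,-443 \right)}} + \frac{162789 \cdot \frac{1}{19083}}{-124804} = \frac{364856}{41209} + \frac{162789 \cdot \frac{1}{19083}}{-124804} = 364856 \cdot \frac{1}{41209} + 162789 \cdot \frac{1}{19083} \left(- \frac{1}{124804}\right) = \frac{364856}{41209} + \frac{54263}{6361} \left(- \frac{1}{124804}\right) = \frac{364856}{41209} - \frac{54263}{793878244} = \frac{289649004468897}{32714928556996}$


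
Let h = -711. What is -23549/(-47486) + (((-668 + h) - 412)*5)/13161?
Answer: -38436247/208321082 ≈ -0.18450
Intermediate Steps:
-23549/(-47486) + (((-668 + h) - 412)*5)/13161 = -23549/(-47486) + (((-668 - 711) - 412)*5)/13161 = -23549*(-1/47486) + ((-1379 - 412)*5)*(1/13161) = 23549/47486 - 1791*5*(1/13161) = 23549/47486 - 8955*1/13161 = 23549/47486 - 2985/4387 = -38436247/208321082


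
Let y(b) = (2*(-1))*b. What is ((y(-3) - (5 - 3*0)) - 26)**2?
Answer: 625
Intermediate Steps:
y(b) = -2*b
((y(-3) - (5 - 3*0)) - 26)**2 = ((-2*(-3) - (5 - 3*0)) - 26)**2 = ((6 - (5 + 0)) - 26)**2 = ((6 - 1*5) - 26)**2 = ((6 - 5) - 26)**2 = (1 - 26)**2 = (-25)**2 = 625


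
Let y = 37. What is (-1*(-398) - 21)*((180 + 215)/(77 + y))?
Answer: 148915/114 ≈ 1306.3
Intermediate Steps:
(-1*(-398) - 21)*((180 + 215)/(77 + y)) = (-1*(-398) - 21)*((180 + 215)/(77 + 37)) = (398 - 21)*(395/114) = 377*(395*(1/114)) = 377*(395/114) = 148915/114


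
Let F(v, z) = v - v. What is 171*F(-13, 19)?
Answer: 0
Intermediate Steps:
F(v, z) = 0
171*F(-13, 19) = 171*0 = 0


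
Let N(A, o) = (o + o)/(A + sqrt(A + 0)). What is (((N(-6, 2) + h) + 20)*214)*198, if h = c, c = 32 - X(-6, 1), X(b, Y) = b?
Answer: 17033544/7 - 28248*I*sqrt(6)/7 ≈ 2.4334e+6 - 9884.7*I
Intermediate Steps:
N(A, o) = 2*o/(A + sqrt(A)) (N(A, o) = (2*o)/(A + sqrt(A)) = 2*o/(A + sqrt(A)))
c = 38 (c = 32 - 1*(-6) = 32 + 6 = 38)
h = 38
(((N(-6, 2) + h) + 20)*214)*198 = (((2*2/(-6 + sqrt(-6)) + 38) + 20)*214)*198 = (((2*2/(-6 + I*sqrt(6)) + 38) + 20)*214)*198 = (((4/(-6 + I*sqrt(6)) + 38) + 20)*214)*198 = (((38 + 4/(-6 + I*sqrt(6))) + 20)*214)*198 = ((58 + 4/(-6 + I*sqrt(6)))*214)*198 = (12412 + 856/(-6 + I*sqrt(6)))*198 = 2457576 + 169488/(-6 + I*sqrt(6))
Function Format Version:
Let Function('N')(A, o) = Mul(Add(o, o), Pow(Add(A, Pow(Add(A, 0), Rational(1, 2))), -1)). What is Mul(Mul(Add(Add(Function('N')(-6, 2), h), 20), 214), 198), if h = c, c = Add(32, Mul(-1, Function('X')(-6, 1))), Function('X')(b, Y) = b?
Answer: Add(Rational(17033544, 7), Mul(Rational(-28248, 7), I, Pow(6, Rational(1, 2)))) ≈ Add(2.4334e+6, Mul(-9884.7, I))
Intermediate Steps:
Function('N')(A, o) = Mul(2, o, Pow(Add(A, Pow(A, Rational(1, 2))), -1)) (Function('N')(A, o) = Mul(Mul(2, o), Pow(Add(A, Pow(A, Rational(1, 2))), -1)) = Mul(2, o, Pow(Add(A, Pow(A, Rational(1, 2))), -1)))
c = 38 (c = Add(32, Mul(-1, -6)) = Add(32, 6) = 38)
h = 38
Mul(Mul(Add(Add(Function('N')(-6, 2), h), 20), 214), 198) = Mul(Mul(Add(Add(Mul(2, 2, Pow(Add(-6, Pow(-6, Rational(1, 2))), -1)), 38), 20), 214), 198) = Mul(Mul(Add(Add(Mul(2, 2, Pow(Add(-6, Mul(I, Pow(6, Rational(1, 2)))), -1)), 38), 20), 214), 198) = Mul(Mul(Add(Add(Mul(4, Pow(Add(-6, Mul(I, Pow(6, Rational(1, 2)))), -1)), 38), 20), 214), 198) = Mul(Mul(Add(Add(38, Mul(4, Pow(Add(-6, Mul(I, Pow(6, Rational(1, 2)))), -1))), 20), 214), 198) = Mul(Mul(Add(58, Mul(4, Pow(Add(-6, Mul(I, Pow(6, Rational(1, 2)))), -1))), 214), 198) = Mul(Add(12412, Mul(856, Pow(Add(-6, Mul(I, Pow(6, Rational(1, 2)))), -1))), 198) = Add(2457576, Mul(169488, Pow(Add(-6, Mul(I, Pow(6, Rational(1, 2)))), -1)))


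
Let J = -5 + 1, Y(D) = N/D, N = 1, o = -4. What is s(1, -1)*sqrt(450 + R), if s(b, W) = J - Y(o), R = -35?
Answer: -15*sqrt(415)/4 ≈ -76.393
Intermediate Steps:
Y(D) = 1/D
J = -4
s(b, W) = -15/4 (s(b, W) = -4 - 1/(-4) = -4 - 1*(-1/4) = -4 + 1/4 = -15/4)
s(1, -1)*sqrt(450 + R) = -15*sqrt(450 - 35)/4 = -15*sqrt(415)/4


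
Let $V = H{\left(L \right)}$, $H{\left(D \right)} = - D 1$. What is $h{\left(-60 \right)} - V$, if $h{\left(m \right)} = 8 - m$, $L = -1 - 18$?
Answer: $49$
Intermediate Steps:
$L = -19$ ($L = -1 - 18 = -19$)
$H{\left(D \right)} = - D$
$V = 19$ ($V = \left(-1\right) \left(-19\right) = 19$)
$h{\left(-60 \right)} - V = \left(8 - -60\right) - 19 = \left(8 + 60\right) - 19 = 68 - 19 = 49$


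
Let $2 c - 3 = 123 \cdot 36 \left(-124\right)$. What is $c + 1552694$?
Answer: $\frac{2556319}{2} \approx 1.2782 \cdot 10^{6}$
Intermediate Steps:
$c = - \frac{549069}{2}$ ($c = \frac{3}{2} + \frac{123 \cdot 36 \left(-124\right)}{2} = \frac{3}{2} + \frac{4428 \left(-124\right)}{2} = \frac{3}{2} + \frac{1}{2} \left(-549072\right) = \frac{3}{2} - 274536 = - \frac{549069}{2} \approx -2.7453 \cdot 10^{5}$)
$c + 1552694 = - \frac{549069}{2} + 1552694 = \frac{2556319}{2}$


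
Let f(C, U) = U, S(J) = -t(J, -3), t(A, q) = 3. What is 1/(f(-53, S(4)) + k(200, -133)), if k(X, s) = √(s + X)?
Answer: 3/58 + √67/58 ≈ 0.19285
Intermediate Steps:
S(J) = -3 (S(J) = -1*3 = -3)
k(X, s) = √(X + s)
1/(f(-53, S(4)) + k(200, -133)) = 1/(-3 + √(200 - 133)) = 1/(-3 + √67)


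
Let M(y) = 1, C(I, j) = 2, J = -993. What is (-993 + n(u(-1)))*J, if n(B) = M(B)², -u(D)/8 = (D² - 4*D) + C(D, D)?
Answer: 985056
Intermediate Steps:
u(D) = -16 - 8*D² + 32*D (u(D) = -8*((D² - 4*D) + 2) = -8*(2 + D² - 4*D) = -16 - 8*D² + 32*D)
n(B) = 1 (n(B) = 1² = 1)
(-993 + n(u(-1)))*J = (-993 + 1)*(-993) = -992*(-993) = 985056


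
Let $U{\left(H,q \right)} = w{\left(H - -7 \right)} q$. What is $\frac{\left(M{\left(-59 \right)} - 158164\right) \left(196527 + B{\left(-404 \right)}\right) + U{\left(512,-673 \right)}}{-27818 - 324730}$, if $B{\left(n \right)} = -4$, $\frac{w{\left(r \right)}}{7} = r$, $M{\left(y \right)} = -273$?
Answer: $\frac{7784739890}{88137} \approx 88326.0$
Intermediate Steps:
$w{\left(r \right)} = 7 r$
$U{\left(H,q \right)} = q \left(49 + 7 H\right)$ ($U{\left(H,q \right)} = 7 \left(H - -7\right) q = 7 \left(H + 7\right) q = 7 \left(7 + H\right) q = \left(49 + 7 H\right) q = q \left(49 + 7 H\right)$)
$\frac{\left(M{\left(-59 \right)} - 158164\right) \left(196527 + B{\left(-404 \right)}\right) + U{\left(512,-673 \right)}}{-27818 - 324730} = \frac{\left(-273 - 158164\right) \left(196527 - 4\right) + 7 \left(-673\right) \left(7 + 512\right)}{-27818 - 324730} = \frac{\left(-158437\right) 196523 + 7 \left(-673\right) 519}{-352548} = \left(-31136514551 - 2445009\right) \left(- \frac{1}{352548}\right) = \left(-31138959560\right) \left(- \frac{1}{352548}\right) = \frac{7784739890}{88137}$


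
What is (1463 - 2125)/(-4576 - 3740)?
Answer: 331/4158 ≈ 0.079606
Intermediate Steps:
(1463 - 2125)/(-4576 - 3740) = -662/(-8316) = -662*(-1/8316) = 331/4158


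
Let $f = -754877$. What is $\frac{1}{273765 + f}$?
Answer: $- \frac{1}{481112} \approx -2.0785 \cdot 10^{-6}$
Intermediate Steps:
$\frac{1}{273765 + f} = \frac{1}{273765 - 754877} = \frac{1}{-481112} = - \frac{1}{481112}$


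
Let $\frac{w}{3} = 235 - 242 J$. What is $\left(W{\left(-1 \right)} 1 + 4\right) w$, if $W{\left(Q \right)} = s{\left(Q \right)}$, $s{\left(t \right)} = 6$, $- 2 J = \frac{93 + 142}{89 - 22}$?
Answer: $\frac{1325400}{67} \approx 19782.0$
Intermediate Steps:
$J = - \frac{235}{134}$ ($J = - \frac{\left(93 + 142\right) \frac{1}{89 - 22}}{2} = - \frac{235 \cdot \frac{1}{67}}{2} = \left(- \frac{1}{2}\right) \frac{235}{67} = - \frac{235}{134} \approx -1.7537$)
$W{\left(Q \right)} = 6$
$w = \frac{132540}{67}$ ($w = 3 \left(235 - - \frac{28435}{67}\right) = 3 \left(235 + \frac{28435}{67}\right) = 3 \cdot \frac{44180}{67} = \frac{132540}{67} \approx 1978.2$)
$\left(W{\left(-1 \right)} 1 + 4\right) w = \left(6 \cdot 1 + 4\right) \frac{132540}{67} = \left(6 + 4\right) \frac{132540}{67} = 10 \cdot \frac{132540}{67} = \frac{1325400}{67}$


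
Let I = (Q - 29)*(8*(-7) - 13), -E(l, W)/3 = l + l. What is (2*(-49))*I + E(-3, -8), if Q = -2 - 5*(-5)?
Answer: -40554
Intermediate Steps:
Q = 23 (Q = -2 + 25 = 23)
E(l, W) = -6*l (E(l, W) = -3*(l + l) = -6*l)
I = 414 (I = (23 - 29)*(8*(-7) - 13) = -6*(-56 - 13) = -6*(-69) = 414)
(2*(-49))*I + E(-3, -8) = (2*(-49))*414 - 6*(-3) = -98*414 + 18 = -40572 + 18 = -40554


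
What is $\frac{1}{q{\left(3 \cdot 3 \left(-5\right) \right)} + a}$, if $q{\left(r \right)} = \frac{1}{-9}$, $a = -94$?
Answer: $- \frac{9}{847} \approx -0.010626$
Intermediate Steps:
$q{\left(r \right)} = - \frac{1}{9}$
$\frac{1}{q{\left(3 \cdot 3 \left(-5\right) \right)} + a} = \frac{1}{- \frac{1}{9} - 94} = \frac{1}{- \frac{847}{9}} = - \frac{9}{847}$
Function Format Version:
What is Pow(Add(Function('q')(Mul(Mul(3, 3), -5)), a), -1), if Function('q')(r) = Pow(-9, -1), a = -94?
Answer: Rational(-9, 847) ≈ -0.010626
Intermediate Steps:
Function('q')(r) = Rational(-1, 9)
Pow(Add(Function('q')(Mul(Mul(3, 3), -5)), a), -1) = Pow(Add(Rational(-1, 9), -94), -1) = Pow(Rational(-847, 9), -1) = Rational(-9, 847)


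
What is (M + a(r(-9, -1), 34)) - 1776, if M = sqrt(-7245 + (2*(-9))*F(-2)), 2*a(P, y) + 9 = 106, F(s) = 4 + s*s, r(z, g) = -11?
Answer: -3455/2 + 3*I*sqrt(821) ≈ -1727.5 + 85.959*I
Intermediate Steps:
F(s) = 4 + s**2
a(P, y) = 97/2 (a(P, y) = -9/2 + (1/2)*106 = -9/2 + 53 = 97/2)
M = 3*I*sqrt(821) (M = sqrt(-7245 + (2*(-9))*(4 + (-2)**2)) = sqrt(-7245 - 18*(4 + 4)) = sqrt(-7245 - 18*8) = sqrt(-7245 - 144) = sqrt(-7389) = 3*I*sqrt(821) ≈ 85.959*I)
(M + a(r(-9, -1), 34)) - 1776 = (3*I*sqrt(821) + 97/2) - 1776 = (97/2 + 3*I*sqrt(821)) - 1776 = -3455/2 + 3*I*sqrt(821)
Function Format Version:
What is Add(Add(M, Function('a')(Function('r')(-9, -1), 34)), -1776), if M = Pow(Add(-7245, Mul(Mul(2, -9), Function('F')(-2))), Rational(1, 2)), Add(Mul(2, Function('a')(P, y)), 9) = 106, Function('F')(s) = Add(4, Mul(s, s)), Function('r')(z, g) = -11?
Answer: Add(Rational(-3455, 2), Mul(3, I, Pow(821, Rational(1, 2)))) ≈ Add(-1727.5, Mul(85.959, I))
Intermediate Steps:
Function('F')(s) = Add(4, Pow(s, 2))
Function('a')(P, y) = Rational(97, 2) (Function('a')(P, y) = Add(Rational(-9, 2), Mul(Rational(1, 2), 106)) = Add(Rational(-9, 2), 53) = Rational(97, 2))
M = Mul(3, I, Pow(821, Rational(1, 2))) (M = Pow(Add(-7245, Mul(Mul(2, -9), Add(4, Pow(-2, 2)))), Rational(1, 2)) = Pow(Add(-7245, Mul(-18, Add(4, 4))), Rational(1, 2)) = Pow(Add(-7245, Mul(-18, 8)), Rational(1, 2)) = Pow(Add(-7245, -144), Rational(1, 2)) = Pow(-7389, Rational(1, 2)) = Mul(3, I, Pow(821, Rational(1, 2))) ≈ Mul(85.959, I))
Add(Add(M, Function('a')(Function('r')(-9, -1), 34)), -1776) = Add(Add(Mul(3, I, Pow(821, Rational(1, 2))), Rational(97, 2)), -1776) = Add(Add(Rational(97, 2), Mul(3, I, Pow(821, Rational(1, 2)))), -1776) = Add(Rational(-3455, 2), Mul(3, I, Pow(821, Rational(1, 2))))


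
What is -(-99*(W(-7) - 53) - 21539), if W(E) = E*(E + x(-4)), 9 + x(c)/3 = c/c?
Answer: 37775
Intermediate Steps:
x(c) = -24 (x(c) = -27 + 3*(c/c) = -27 + 3*1 = -27 + 3 = -24)
W(E) = E*(-24 + E) (W(E) = E*(E - 24) = E*(-24 + E))
-(-99*(W(-7) - 53) - 21539) = -(-99*(-7*(-24 - 7) - 53) - 21539) = -(-99*(-7*(-31) - 53) - 21539) = -(-99*(217 - 53) - 21539) = -(-99*164 - 21539) = -(-16236 - 21539) = -1*(-37775) = 37775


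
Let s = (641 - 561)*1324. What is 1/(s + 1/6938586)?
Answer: 6938586/734935029121 ≈ 9.4411e-6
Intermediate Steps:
s = 105920 (s = 80*1324 = 105920)
1/(s + 1/6938586) = 1/(105920 + 1/6938586) = 1/(734935029121/6938586) = 6938586/734935029121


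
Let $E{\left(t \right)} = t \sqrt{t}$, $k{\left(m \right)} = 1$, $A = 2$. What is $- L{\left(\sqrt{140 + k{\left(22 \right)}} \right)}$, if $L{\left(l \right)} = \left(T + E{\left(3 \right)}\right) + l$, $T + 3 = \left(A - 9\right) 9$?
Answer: $66 - \sqrt{141} - 3 \sqrt{3} \approx 48.93$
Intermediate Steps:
$E{\left(t \right)} = t^{\frac{3}{2}}$
$T = -66$ ($T = -3 + \left(2 - 9\right) 9 = -3 - 63 = -66$)
$L{\left(l \right)} = -66 + l + 3 \sqrt{3}$ ($L{\left(l \right)} = \left(-66 + 3^{\frac{3}{2}}\right) + l = \left(-66 + 3 \sqrt{3}\right) + l = -66 + l + 3 \sqrt{3}$)
$- L{\left(\sqrt{140 + k{\left(22 \right)}} \right)} = - (-66 + \sqrt{140 + 1} + 3 \sqrt{3}) = - (-66 + \sqrt{141} + 3 \sqrt{3}) = 66 - \sqrt{141} - 3 \sqrt{3}$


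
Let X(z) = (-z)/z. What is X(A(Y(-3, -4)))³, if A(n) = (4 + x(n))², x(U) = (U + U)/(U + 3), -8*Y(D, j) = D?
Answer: -1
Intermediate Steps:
Y(D, j) = -D/8
x(U) = 2*U/(3 + U) (x(U) = (2*U)/(3 + U) = 2*U/(3 + U))
A(n) = (4 + 2*n/(3 + n))²
X(z) = -1
X(A(Y(-3, -4)))³ = (-1)³ = -1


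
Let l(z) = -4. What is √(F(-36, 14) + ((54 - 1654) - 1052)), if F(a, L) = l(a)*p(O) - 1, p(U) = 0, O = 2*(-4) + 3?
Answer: I*√2653 ≈ 51.507*I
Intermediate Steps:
O = -5 (O = -8 + 3 = -5)
F(a, L) = -1 (F(a, L) = -4*0 - 1 = 0 - 1 = -1)
√(F(-36, 14) + ((54 - 1654) - 1052)) = √(-1 + ((54 - 1654) - 1052)) = √(-1 + (-1600 - 1052)) = √(-1 - 2652) = √(-2653) = I*√2653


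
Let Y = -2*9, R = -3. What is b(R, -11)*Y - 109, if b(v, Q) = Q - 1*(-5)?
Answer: -1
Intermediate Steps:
b(v, Q) = 5 + Q (b(v, Q) = Q + 5 = 5 + Q)
Y = -18
b(R, -11)*Y - 109 = (5 - 11)*(-18) - 109 = -6*(-18) - 109 = 108 - 109 = -1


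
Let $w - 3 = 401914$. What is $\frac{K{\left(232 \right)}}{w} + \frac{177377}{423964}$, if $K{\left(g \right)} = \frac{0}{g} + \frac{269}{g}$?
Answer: $\frac{4134896750701}{9883103661304} \approx 0.41838$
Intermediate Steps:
$w = 401917$ ($w = 3 + 401914 = 401917$)
$K{\left(g \right)} = \frac{269}{g}$ ($K{\left(g \right)} = 0 + \frac{269}{g} = \frac{269}{g}$)
$\frac{K{\left(232 \right)}}{w} + \frac{177377}{423964} = \frac{269 \cdot \frac{1}{232}}{401917} + \frac{177377}{423964} = 269 \cdot \frac{1}{232} \cdot \frac{1}{401917} + 177377 \cdot \frac{1}{423964} = \frac{269}{232} \cdot \frac{1}{401917} + \frac{177377}{423964} = \frac{269}{93244744} + \frac{177377}{423964} = \frac{4134896750701}{9883103661304}$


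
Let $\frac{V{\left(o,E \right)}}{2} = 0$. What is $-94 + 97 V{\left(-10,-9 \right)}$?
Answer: $-94$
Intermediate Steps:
$V{\left(o,E \right)} = 0$ ($V{\left(o,E \right)} = 2 \cdot 0 = 0$)
$-94 + 97 V{\left(-10,-9 \right)} = -94 + 97 \cdot 0 = -94 + 0 = -94$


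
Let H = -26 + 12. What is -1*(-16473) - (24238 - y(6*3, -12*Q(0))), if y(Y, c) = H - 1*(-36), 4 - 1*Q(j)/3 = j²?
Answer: -7743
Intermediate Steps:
H = -14
Q(j) = 12 - 3*j²
y(Y, c) = 22 (y(Y, c) = -14 - 1*(-36) = -14 + 36 = 22)
-1*(-16473) - (24238 - y(6*3, -12*Q(0))) = -1*(-16473) - (24238 - 1*22) = 16473 - (24238 - 22) = 16473 - 1*24216 = 16473 - 24216 = -7743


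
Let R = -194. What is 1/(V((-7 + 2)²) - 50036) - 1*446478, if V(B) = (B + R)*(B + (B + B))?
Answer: -27999081859/62711 ≈ -4.4648e+5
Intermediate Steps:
V(B) = 3*B*(-194 + B) (V(B) = (B - 194)*(B + (B + B)) = (-194 + B)*(B + 2*B) = (-194 + B)*(3*B) = 3*B*(-194 + B))
1/(V((-7 + 2)²) - 50036) - 1*446478 = 1/(3*(-7 + 2)²*(-194 + (-7 + 2)²) - 50036) - 1*446478 = 1/(3*(-5)²*(-194 + (-5)²) - 50036) - 446478 = 1/(3*25*(-194 + 25) - 50036) - 446478 = 1/(3*25*(-169) - 50036) - 446478 = 1/(-12675 - 50036) - 446478 = 1/(-62711) - 446478 = -1/62711 - 446478 = -27999081859/62711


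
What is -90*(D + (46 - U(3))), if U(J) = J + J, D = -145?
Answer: 9450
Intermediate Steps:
U(J) = 2*J
-90*(D + (46 - U(3))) = -90*(-145 + (46 - 2*3)) = -90*(-145 + (46 - 1*6)) = -90*(-145 + (46 - 6)) = -90*(-145 + 40) = -90*(-105) = 9450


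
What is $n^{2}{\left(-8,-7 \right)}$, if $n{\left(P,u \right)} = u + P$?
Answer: $225$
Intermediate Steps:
$n{\left(P,u \right)} = P + u$
$n^{2}{\left(-8,-7 \right)} = \left(-8 - 7\right)^{2} = \left(-15\right)^{2} = 225$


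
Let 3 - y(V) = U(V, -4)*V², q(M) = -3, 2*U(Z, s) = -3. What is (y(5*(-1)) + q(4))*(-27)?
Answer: -2025/2 ≈ -1012.5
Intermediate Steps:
U(Z, s) = -3/2 (U(Z, s) = (½)*(-3) = -3/2)
y(V) = 3 + 3*V²/2 (y(V) = 3 - (-3)*V²/2 = 3 + 3*V²/2)
(y(5*(-1)) + q(4))*(-27) = ((3 + 3*(5*(-1))²/2) - 3)*(-27) = ((3 + (3/2)*(-5)²) - 3)*(-27) = ((3 + (3/2)*25) - 3)*(-27) = ((3 + 75/2) - 3)*(-27) = (81/2 - 3)*(-27) = (75/2)*(-27) = -2025/2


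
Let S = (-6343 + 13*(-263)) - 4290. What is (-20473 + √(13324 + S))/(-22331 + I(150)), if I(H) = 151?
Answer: 20473/22180 - I*√182/11090 ≈ 0.92304 - 0.0012165*I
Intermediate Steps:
S = -14052 (S = (-6343 - 3419) - 4290 = -9762 - 4290 = -14052)
(-20473 + √(13324 + S))/(-22331 + I(150)) = (-20473 + √(13324 - 14052))/(-22331 + 151) = (-20473 + √(-728))/(-22180) = (-20473 + 2*I*√182)*(-1/22180) = 20473/22180 - I*√182/11090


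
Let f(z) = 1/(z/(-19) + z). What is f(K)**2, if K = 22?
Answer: 361/156816 ≈ 0.0023021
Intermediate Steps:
f(z) = 19/(18*z) (f(z) = 1/(z*(-1/19) + z) = 1/(-z/19 + z) = 1/(18*z/19) = 19/(18*z))
f(K)**2 = ((19/18)/22)**2 = ((19/18)*(1/22))**2 = (19/396)**2 = 361/156816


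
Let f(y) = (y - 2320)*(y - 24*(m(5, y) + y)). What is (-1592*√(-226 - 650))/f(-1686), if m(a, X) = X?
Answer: 796*I*√219/79360863 ≈ 0.00014843*I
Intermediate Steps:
f(y) = -47*y*(-2320 + y) (f(y) = (y - 2320)*(y - 24*(y + y)) = (-2320 + y)*(y - 48*y) = (-2320 + y)*(-47*y) = -47*y*(-2320 + y))
(-1592*√(-226 - 650))/f(-1686) = (-1592*√(-226 - 650))/((47*(-1686)*(2320 - 1*(-1686)))) = (-3184*I*√219)/((47*(-1686)*(2320 + 1686))) = (-3184*I*√219)/((47*(-1686)*4006)) = -3184*I*√219/(-317443452) = -3184*I*√219*(-1/317443452) = 796*I*√219/79360863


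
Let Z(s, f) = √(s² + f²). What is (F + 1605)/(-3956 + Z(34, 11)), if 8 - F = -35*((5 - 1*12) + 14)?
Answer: -7350248/15648659 - 1858*√1277/15648659 ≈ -0.47395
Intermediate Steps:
F = 253 (F = 8 - (-35)*((5 - 1*12) + 14) = 8 - (-35)*((5 - 12) + 14) = 8 - (-35)*(-7 + 14) = 8 - (-35)*7 = 8 - 1*(-245) = 8 + 245 = 253)
Z(s, f) = √(f² + s²)
(F + 1605)/(-3956 + Z(34, 11)) = (253 + 1605)/(-3956 + √(11² + 34²)) = 1858/(-3956 + √(121 + 1156)) = 1858/(-3956 + √1277)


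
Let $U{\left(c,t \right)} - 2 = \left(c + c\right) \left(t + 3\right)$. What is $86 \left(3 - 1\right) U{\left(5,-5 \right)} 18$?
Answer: $-55728$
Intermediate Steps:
$U{\left(c,t \right)} = 2 + 2 c \left(3 + t\right)$ ($U{\left(c,t \right)} = 2 + \left(c + c\right) \left(t + 3\right) = 2 + 2 c \left(3 + t\right)$)
$86 \left(3 - 1\right) U{\left(5,-5 \right)} 18 = 86 \left(3 - 1\right) \left(2 + 6 \cdot 5 + 2 \cdot 5 \left(-5\right)\right) 18 = 86 \cdot 2 \left(2 + 30 - 50\right) 18 = 86 \cdot 2 \left(-18\right) 18 = 86 \left(-36\right) 18 = \left(-3096\right) 18 = -55728$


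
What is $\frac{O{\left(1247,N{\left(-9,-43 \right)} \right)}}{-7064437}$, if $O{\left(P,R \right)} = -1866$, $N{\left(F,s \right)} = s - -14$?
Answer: $\frac{1866}{7064437} \approx 0.00026414$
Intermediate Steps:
$N{\left(F,s \right)} = 14 + s$ ($N{\left(F,s \right)} = s + 14 = 14 + s$)
$\frac{O{\left(1247,N{\left(-9,-43 \right)} \right)}}{-7064437} = - \frac{1866}{-7064437} = \left(-1866\right) \left(- \frac{1}{7064437}\right) = \frac{1866}{7064437}$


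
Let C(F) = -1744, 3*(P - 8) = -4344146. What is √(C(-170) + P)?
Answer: I*√13048062/3 ≈ 1204.1*I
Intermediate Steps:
P = -4344122/3 (P = 8 + (⅓)*(-4344146) = 8 - 4344146/3 = -4344122/3 ≈ -1.4480e+6)
√(C(-170) + P) = √(-1744 - 4344122/3) = √(-4349354/3) = I*√13048062/3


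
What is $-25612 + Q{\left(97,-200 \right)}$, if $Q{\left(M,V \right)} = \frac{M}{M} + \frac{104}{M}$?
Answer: $- \frac{2484163}{97} \approx -25610.0$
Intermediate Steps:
$Q{\left(M,V \right)} = 1 + \frac{104}{M}$
$-25612 + Q{\left(97,-200 \right)} = -25612 + \frac{104 + 97}{97} = -25612 + \frac{1}{97} \cdot 201 = -25612 + \frac{201}{97} = - \frac{2484163}{97}$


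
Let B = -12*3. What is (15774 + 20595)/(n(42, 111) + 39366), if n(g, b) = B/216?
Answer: 218214/236195 ≈ 0.92387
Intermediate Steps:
B = -36
n(g, b) = -1/6 (n(g, b) = -36/216 = -36*1/216 = -1/6)
(15774 + 20595)/(n(42, 111) + 39366) = (15774 + 20595)/(-1/6 + 39366) = 36369/(236195/6) = 36369*(6/236195) = 218214/236195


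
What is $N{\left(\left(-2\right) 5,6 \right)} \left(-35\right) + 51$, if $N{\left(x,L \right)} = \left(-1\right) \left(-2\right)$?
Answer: $-19$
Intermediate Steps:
$N{\left(x,L \right)} = 2$
$N{\left(\left(-2\right) 5,6 \right)} \left(-35\right) + 51 = 2 \left(-35\right) + 51 = -70 + 51 = -19$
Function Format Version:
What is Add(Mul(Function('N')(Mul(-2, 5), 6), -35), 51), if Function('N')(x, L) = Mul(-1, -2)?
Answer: -19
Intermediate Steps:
Function('N')(x, L) = 2
Add(Mul(Function('N')(Mul(-2, 5), 6), -35), 51) = Add(Mul(2, -35), 51) = Add(-70, 51) = -19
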